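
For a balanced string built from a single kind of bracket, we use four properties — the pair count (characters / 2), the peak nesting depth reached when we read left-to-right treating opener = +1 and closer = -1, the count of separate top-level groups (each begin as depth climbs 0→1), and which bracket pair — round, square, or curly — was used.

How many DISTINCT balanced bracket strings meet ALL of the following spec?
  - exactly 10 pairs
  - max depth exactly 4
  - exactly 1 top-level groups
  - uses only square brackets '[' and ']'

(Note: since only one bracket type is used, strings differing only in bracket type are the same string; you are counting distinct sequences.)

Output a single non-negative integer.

Spec: pairs=10 depth=4 groups=1
Count(depth <= 4) = 1597
Count(depth <= 3) = 256
Count(depth == 4) = 1597 - 256 = 1341

Answer: 1341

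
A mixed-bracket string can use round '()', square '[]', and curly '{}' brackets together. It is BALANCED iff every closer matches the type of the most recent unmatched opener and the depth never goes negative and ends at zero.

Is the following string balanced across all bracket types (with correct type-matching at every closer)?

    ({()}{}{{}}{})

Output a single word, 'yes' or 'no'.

Answer: yes

Derivation:
pos 0: push '('; stack = (
pos 1: push '{'; stack = ({
pos 2: push '('; stack = ({(
pos 3: ')' matches '('; pop; stack = ({
pos 4: '}' matches '{'; pop; stack = (
pos 5: push '{'; stack = ({
pos 6: '}' matches '{'; pop; stack = (
pos 7: push '{'; stack = ({
pos 8: push '{'; stack = ({{
pos 9: '}' matches '{'; pop; stack = ({
pos 10: '}' matches '{'; pop; stack = (
pos 11: push '{'; stack = ({
pos 12: '}' matches '{'; pop; stack = (
pos 13: ')' matches '('; pop; stack = (empty)
end: stack empty → VALID
Verdict: properly nested → yes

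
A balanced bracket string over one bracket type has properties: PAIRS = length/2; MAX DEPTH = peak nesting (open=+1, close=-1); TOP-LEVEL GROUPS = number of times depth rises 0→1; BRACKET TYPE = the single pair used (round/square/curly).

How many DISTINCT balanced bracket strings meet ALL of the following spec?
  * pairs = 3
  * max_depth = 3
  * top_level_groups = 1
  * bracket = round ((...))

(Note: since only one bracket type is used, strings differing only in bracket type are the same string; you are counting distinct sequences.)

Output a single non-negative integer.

Spec: pairs=3 depth=3 groups=1
Count(depth <= 3) = 2
Count(depth <= 2) = 1
Count(depth == 3) = 2 - 1 = 1

Answer: 1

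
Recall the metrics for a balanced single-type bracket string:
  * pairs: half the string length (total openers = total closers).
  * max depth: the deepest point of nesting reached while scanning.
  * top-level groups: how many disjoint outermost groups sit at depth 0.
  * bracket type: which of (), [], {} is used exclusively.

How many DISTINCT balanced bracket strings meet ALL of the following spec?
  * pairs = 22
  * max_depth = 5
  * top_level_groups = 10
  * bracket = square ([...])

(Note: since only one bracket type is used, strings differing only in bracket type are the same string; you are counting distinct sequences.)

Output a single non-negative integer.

Spec: pairs=22 depth=5 groups=10
Count(depth <= 5) = 138357250
Count(depth <= 4) = 97934505
Count(depth == 5) = 138357250 - 97934505 = 40422745

Answer: 40422745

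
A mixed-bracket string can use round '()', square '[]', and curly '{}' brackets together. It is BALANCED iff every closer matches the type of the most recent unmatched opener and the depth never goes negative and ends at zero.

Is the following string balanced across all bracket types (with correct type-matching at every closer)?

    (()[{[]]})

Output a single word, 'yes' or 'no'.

pos 0: push '('; stack = (
pos 1: push '('; stack = ((
pos 2: ')' matches '('; pop; stack = (
pos 3: push '['; stack = ([
pos 4: push '{'; stack = ([{
pos 5: push '['; stack = ([{[
pos 6: ']' matches '['; pop; stack = ([{
pos 7: saw closer ']' but top of stack is '{' (expected '}') → INVALID
Verdict: type mismatch at position 7: ']' closes '{' → no

Answer: no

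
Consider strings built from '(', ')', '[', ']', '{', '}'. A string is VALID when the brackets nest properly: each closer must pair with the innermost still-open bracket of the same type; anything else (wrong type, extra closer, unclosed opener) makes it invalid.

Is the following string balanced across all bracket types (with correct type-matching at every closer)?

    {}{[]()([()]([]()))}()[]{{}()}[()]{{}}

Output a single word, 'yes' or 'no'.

Answer: yes

Derivation:
pos 0: push '{'; stack = {
pos 1: '}' matches '{'; pop; stack = (empty)
pos 2: push '{'; stack = {
pos 3: push '['; stack = {[
pos 4: ']' matches '['; pop; stack = {
pos 5: push '('; stack = {(
pos 6: ')' matches '('; pop; stack = {
pos 7: push '('; stack = {(
pos 8: push '['; stack = {([
pos 9: push '('; stack = {([(
pos 10: ')' matches '('; pop; stack = {([
pos 11: ']' matches '['; pop; stack = {(
pos 12: push '('; stack = {((
pos 13: push '['; stack = {(([
pos 14: ']' matches '['; pop; stack = {((
pos 15: push '('; stack = {(((
pos 16: ')' matches '('; pop; stack = {((
pos 17: ')' matches '('; pop; stack = {(
pos 18: ')' matches '('; pop; stack = {
pos 19: '}' matches '{'; pop; stack = (empty)
pos 20: push '('; stack = (
pos 21: ')' matches '('; pop; stack = (empty)
pos 22: push '['; stack = [
pos 23: ']' matches '['; pop; stack = (empty)
pos 24: push '{'; stack = {
pos 25: push '{'; stack = {{
pos 26: '}' matches '{'; pop; stack = {
pos 27: push '('; stack = {(
pos 28: ')' matches '('; pop; stack = {
pos 29: '}' matches '{'; pop; stack = (empty)
pos 30: push '['; stack = [
pos 31: push '('; stack = [(
pos 32: ')' matches '('; pop; stack = [
pos 33: ']' matches '['; pop; stack = (empty)
pos 34: push '{'; stack = {
pos 35: push '{'; stack = {{
pos 36: '}' matches '{'; pop; stack = {
pos 37: '}' matches '{'; pop; stack = (empty)
end: stack empty → VALID
Verdict: properly nested → yes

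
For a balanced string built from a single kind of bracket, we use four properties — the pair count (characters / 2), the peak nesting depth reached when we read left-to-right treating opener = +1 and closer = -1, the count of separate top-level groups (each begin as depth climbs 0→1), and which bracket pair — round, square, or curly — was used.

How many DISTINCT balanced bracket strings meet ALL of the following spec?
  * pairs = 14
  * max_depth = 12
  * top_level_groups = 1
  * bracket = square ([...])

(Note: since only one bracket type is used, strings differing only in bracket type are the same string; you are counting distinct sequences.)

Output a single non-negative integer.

Spec: pairs=14 depth=12 groups=1
Count(depth <= 12) = 742876
Count(depth <= 11) = 742626
Count(depth == 12) = 742876 - 742626 = 250

Answer: 250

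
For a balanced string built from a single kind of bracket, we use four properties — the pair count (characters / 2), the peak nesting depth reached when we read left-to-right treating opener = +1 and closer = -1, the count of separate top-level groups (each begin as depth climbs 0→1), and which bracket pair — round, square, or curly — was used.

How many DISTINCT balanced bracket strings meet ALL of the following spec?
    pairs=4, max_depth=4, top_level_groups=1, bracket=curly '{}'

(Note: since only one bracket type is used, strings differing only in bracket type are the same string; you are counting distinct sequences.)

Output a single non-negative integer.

Spec: pairs=4 depth=4 groups=1
Count(depth <= 4) = 5
Count(depth <= 3) = 4
Count(depth == 4) = 5 - 4 = 1

Answer: 1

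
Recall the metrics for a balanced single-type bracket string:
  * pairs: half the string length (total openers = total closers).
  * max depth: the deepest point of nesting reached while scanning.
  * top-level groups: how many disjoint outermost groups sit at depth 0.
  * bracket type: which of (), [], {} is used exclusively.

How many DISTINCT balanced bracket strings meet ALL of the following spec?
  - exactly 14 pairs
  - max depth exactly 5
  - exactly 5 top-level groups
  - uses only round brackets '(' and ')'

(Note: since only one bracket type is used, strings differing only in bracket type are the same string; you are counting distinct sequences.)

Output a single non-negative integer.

Answer: 43705

Derivation:
Spec: pairs=14 depth=5 groups=5
Count(depth <= 5) = 155320
Count(depth <= 4) = 111615
Count(depth == 5) = 155320 - 111615 = 43705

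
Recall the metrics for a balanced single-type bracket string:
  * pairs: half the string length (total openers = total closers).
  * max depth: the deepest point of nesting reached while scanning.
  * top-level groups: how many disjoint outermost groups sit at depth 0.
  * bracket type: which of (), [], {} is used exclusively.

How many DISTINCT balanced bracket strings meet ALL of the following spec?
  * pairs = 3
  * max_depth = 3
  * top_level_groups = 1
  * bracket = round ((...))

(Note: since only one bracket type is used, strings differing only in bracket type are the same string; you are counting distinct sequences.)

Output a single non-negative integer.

Answer: 1

Derivation:
Spec: pairs=3 depth=3 groups=1
Count(depth <= 3) = 2
Count(depth <= 2) = 1
Count(depth == 3) = 2 - 1 = 1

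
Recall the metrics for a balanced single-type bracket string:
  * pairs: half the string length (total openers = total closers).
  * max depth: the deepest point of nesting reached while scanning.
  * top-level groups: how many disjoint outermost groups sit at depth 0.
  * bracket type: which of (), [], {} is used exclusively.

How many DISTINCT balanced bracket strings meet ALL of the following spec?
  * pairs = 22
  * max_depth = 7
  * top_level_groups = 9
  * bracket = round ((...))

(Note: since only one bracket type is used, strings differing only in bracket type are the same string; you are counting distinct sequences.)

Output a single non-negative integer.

Spec: pairs=22 depth=7 groups=9
Count(depth <= 7) = 372116808
Count(depth <= 6) = 352918251
Count(depth == 7) = 372116808 - 352918251 = 19198557

Answer: 19198557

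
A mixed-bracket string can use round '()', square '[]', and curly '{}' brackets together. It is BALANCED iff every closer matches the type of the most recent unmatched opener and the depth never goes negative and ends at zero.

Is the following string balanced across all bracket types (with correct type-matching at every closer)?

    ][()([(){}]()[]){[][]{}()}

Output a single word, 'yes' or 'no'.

Answer: no

Derivation:
pos 0: saw closer ']' but stack is empty → INVALID
Verdict: unmatched closer ']' at position 0 → no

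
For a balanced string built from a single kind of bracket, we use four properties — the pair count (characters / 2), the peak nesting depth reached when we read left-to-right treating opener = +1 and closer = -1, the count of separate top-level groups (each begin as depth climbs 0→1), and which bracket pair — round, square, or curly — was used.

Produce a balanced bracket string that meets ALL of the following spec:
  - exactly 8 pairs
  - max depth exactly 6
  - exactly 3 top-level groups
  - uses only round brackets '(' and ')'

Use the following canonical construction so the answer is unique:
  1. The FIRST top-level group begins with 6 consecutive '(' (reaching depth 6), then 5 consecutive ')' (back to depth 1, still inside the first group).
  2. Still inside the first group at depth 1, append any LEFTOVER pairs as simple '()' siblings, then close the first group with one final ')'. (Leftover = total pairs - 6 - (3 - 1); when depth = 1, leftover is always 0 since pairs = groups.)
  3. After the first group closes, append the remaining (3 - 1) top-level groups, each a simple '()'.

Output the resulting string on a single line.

Answer: (((((())))))()()

Derivation:
Spec: pairs=8 depth=6 groups=3
Leftover pairs = 8 - 6 - (3-1) = 0
First group: deep chain of depth 6 + 0 sibling pairs
Remaining 2 groups: simple '()' each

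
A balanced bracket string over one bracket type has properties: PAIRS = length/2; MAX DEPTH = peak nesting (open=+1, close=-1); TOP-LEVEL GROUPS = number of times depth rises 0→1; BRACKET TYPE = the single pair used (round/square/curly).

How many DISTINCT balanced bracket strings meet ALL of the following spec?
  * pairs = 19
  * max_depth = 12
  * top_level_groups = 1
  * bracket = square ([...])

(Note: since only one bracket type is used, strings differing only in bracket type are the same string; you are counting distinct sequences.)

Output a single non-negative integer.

Answer: 3576375

Derivation:
Spec: pairs=19 depth=12 groups=1
Count(depth <= 12) = 476385987
Count(depth <= 11) = 472809612
Count(depth == 12) = 476385987 - 472809612 = 3576375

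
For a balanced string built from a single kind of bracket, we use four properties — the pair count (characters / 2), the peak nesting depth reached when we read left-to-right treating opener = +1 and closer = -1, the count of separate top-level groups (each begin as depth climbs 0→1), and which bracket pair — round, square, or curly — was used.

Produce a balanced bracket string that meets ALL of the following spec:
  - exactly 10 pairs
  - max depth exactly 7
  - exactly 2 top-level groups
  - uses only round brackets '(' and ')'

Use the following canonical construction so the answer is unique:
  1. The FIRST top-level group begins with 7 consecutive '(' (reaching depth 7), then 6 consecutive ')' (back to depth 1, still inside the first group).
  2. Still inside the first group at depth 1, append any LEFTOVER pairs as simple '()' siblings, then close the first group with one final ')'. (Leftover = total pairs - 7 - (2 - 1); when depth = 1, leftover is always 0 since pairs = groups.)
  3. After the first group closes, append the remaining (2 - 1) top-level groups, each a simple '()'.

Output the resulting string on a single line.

Spec: pairs=10 depth=7 groups=2
Leftover pairs = 10 - 7 - (2-1) = 2
First group: deep chain of depth 7 + 2 sibling pairs
Remaining 1 groups: simple '()' each

Answer: ((((((())))))()())()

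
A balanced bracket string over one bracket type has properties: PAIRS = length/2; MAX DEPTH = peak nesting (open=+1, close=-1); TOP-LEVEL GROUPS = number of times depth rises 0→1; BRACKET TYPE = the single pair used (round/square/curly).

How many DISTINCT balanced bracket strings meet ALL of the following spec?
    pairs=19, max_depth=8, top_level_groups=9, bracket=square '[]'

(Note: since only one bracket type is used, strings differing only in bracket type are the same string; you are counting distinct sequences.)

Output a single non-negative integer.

Answer: 20025

Derivation:
Spec: pairs=19 depth=8 groups=9
Count(depth <= 8) = 6213303
Count(depth <= 7) = 6193278
Count(depth == 8) = 6213303 - 6193278 = 20025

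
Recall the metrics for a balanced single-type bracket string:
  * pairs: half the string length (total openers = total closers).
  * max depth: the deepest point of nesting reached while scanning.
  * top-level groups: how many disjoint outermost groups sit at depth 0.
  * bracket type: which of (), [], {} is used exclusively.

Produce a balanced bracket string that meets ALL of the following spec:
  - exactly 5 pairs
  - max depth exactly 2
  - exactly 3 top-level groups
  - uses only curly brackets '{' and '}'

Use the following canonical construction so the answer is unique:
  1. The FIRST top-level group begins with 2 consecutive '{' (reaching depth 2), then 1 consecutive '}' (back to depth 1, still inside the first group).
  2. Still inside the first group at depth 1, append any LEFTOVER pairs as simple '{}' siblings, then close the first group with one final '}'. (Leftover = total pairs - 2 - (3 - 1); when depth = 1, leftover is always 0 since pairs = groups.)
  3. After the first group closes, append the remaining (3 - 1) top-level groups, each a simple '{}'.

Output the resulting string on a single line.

Spec: pairs=5 depth=2 groups=3
Leftover pairs = 5 - 2 - (3-1) = 1
First group: deep chain of depth 2 + 1 sibling pairs
Remaining 2 groups: simple '{}' each

Answer: {{}{}}{}{}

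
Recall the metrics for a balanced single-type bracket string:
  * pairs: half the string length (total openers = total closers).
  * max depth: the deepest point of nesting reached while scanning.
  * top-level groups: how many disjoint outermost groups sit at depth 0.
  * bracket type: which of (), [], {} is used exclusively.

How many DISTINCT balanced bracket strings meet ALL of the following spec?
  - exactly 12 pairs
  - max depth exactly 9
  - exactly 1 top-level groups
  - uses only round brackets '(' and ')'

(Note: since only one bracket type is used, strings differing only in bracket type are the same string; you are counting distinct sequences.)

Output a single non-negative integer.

Spec: pairs=12 depth=9 groups=1
Count(depth <= 9) = 58598
Count(depth <= 8) = 57686
Count(depth == 9) = 58598 - 57686 = 912

Answer: 912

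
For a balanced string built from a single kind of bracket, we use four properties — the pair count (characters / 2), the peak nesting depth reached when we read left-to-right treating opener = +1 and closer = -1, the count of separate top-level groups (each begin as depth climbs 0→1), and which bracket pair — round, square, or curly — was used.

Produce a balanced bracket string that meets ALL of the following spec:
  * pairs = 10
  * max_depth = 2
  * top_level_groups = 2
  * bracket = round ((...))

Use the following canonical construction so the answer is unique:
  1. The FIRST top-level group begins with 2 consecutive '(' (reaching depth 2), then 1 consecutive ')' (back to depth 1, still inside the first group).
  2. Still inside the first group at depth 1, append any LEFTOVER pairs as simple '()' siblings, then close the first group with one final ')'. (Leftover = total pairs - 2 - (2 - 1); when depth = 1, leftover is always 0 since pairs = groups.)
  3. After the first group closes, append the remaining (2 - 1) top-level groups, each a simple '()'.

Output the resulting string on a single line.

Answer: (()()()()()()()())()

Derivation:
Spec: pairs=10 depth=2 groups=2
Leftover pairs = 10 - 2 - (2-1) = 7
First group: deep chain of depth 2 + 7 sibling pairs
Remaining 1 groups: simple '()' each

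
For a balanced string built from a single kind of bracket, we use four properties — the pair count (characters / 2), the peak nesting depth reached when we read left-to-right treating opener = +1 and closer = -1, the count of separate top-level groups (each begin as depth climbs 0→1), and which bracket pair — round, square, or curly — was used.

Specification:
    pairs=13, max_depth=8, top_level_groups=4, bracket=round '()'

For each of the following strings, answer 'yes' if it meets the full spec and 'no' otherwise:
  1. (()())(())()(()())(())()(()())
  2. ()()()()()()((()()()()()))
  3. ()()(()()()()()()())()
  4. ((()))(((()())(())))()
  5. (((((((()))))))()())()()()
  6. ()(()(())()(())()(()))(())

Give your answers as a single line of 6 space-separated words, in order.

Answer: no no no no yes no

Derivation:
String 1 '(()())(())()(()())(())()(()())': depth seq [1 2 1 2 1 0 1 2 1 0 1 0 1 2 1 2 1 0 1 2 1 0 1 0 1 2 1 2 1 0]
  -> pairs=15 depth=2 groups=7 -> no
String 2 '()()()()()()((()()()()()))': depth seq [1 0 1 0 1 0 1 0 1 0 1 0 1 2 3 2 3 2 3 2 3 2 3 2 1 0]
  -> pairs=13 depth=3 groups=7 -> no
String 3 '()()(()()()()()()())()': depth seq [1 0 1 0 1 2 1 2 1 2 1 2 1 2 1 2 1 2 1 0 1 0]
  -> pairs=11 depth=2 groups=4 -> no
String 4 '((()))(((()())(())))()': depth seq [1 2 3 2 1 0 1 2 3 4 3 4 3 2 3 4 3 2 1 0 1 0]
  -> pairs=11 depth=4 groups=3 -> no
String 5 '(((((((()))))))()())()()()': depth seq [1 2 3 4 5 6 7 8 7 6 5 4 3 2 1 2 1 2 1 0 1 0 1 0 1 0]
  -> pairs=13 depth=8 groups=4 -> yes
String 6 '()(()(())()(())()(()))(())': depth seq [1 0 1 2 1 2 3 2 1 2 1 2 3 2 1 2 1 2 3 2 1 0 1 2 1 0]
  -> pairs=13 depth=3 groups=3 -> no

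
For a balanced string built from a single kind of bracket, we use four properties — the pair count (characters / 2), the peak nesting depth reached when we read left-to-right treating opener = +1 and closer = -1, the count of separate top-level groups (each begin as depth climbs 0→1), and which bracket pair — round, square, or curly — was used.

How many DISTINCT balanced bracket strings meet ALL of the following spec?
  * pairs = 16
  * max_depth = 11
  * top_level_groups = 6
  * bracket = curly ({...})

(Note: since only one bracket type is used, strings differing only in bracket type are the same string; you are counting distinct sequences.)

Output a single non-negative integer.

Answer: 6

Derivation:
Spec: pairs=16 depth=11 groups=6
Count(depth <= 11) = 1225785
Count(depth <= 10) = 1225779
Count(depth == 11) = 1225785 - 1225779 = 6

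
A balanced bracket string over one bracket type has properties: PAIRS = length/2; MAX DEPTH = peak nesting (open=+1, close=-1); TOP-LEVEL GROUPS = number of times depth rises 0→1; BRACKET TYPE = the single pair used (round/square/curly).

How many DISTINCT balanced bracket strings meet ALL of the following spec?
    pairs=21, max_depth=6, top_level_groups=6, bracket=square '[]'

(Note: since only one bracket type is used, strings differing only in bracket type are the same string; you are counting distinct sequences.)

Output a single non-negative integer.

Spec: pairs=21 depth=6 groups=6
Count(depth <= 6) = 746491524
Count(depth <= 5) = 535141654
Count(depth == 6) = 746491524 - 535141654 = 211349870

Answer: 211349870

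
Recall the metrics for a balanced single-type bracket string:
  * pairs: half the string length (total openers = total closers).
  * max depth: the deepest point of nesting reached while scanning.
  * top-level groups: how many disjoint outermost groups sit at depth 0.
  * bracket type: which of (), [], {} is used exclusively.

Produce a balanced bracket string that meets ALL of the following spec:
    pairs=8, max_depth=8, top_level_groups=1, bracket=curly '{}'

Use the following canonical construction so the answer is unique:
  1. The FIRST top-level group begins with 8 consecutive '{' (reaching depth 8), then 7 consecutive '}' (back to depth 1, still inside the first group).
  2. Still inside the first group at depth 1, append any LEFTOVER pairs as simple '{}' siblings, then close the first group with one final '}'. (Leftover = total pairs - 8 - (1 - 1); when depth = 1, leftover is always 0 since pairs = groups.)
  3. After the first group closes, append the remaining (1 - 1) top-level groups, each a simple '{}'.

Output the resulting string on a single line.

Answer: {{{{{{{{}}}}}}}}

Derivation:
Spec: pairs=8 depth=8 groups=1
Leftover pairs = 8 - 8 - (1-1) = 0
First group: deep chain of depth 8 + 0 sibling pairs
Remaining 0 groups: simple '{}' each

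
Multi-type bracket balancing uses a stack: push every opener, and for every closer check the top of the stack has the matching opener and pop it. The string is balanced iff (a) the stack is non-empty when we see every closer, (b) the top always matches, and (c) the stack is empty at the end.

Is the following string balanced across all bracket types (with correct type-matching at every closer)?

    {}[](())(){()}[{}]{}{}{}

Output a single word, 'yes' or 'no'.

pos 0: push '{'; stack = {
pos 1: '}' matches '{'; pop; stack = (empty)
pos 2: push '['; stack = [
pos 3: ']' matches '['; pop; stack = (empty)
pos 4: push '('; stack = (
pos 5: push '('; stack = ((
pos 6: ')' matches '('; pop; stack = (
pos 7: ')' matches '('; pop; stack = (empty)
pos 8: push '('; stack = (
pos 9: ')' matches '('; pop; stack = (empty)
pos 10: push '{'; stack = {
pos 11: push '('; stack = {(
pos 12: ')' matches '('; pop; stack = {
pos 13: '}' matches '{'; pop; stack = (empty)
pos 14: push '['; stack = [
pos 15: push '{'; stack = [{
pos 16: '}' matches '{'; pop; stack = [
pos 17: ']' matches '['; pop; stack = (empty)
pos 18: push '{'; stack = {
pos 19: '}' matches '{'; pop; stack = (empty)
pos 20: push '{'; stack = {
pos 21: '}' matches '{'; pop; stack = (empty)
pos 22: push '{'; stack = {
pos 23: '}' matches '{'; pop; stack = (empty)
end: stack empty → VALID
Verdict: properly nested → yes

Answer: yes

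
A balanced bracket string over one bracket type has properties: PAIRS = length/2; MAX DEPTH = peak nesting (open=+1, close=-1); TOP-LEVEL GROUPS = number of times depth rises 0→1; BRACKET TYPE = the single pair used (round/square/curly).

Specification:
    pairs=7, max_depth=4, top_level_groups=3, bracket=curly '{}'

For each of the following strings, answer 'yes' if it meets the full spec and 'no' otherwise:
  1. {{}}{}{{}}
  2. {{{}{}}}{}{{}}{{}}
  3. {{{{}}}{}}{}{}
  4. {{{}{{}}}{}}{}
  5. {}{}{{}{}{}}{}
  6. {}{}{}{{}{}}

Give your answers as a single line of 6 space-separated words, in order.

String 1 '{{}}{}{{}}': depth seq [1 2 1 0 1 0 1 2 1 0]
  -> pairs=5 depth=2 groups=3 -> no
String 2 '{{{}{}}}{}{{}}{{}}': depth seq [1 2 3 2 3 2 1 0 1 0 1 2 1 0 1 2 1 0]
  -> pairs=9 depth=3 groups=4 -> no
String 3 '{{{{}}}{}}{}{}': depth seq [1 2 3 4 3 2 1 2 1 0 1 0 1 0]
  -> pairs=7 depth=4 groups=3 -> yes
String 4 '{{{}{{}}}{}}{}': depth seq [1 2 3 2 3 4 3 2 1 2 1 0 1 0]
  -> pairs=7 depth=4 groups=2 -> no
String 5 '{}{}{{}{}{}}{}': depth seq [1 0 1 0 1 2 1 2 1 2 1 0 1 0]
  -> pairs=7 depth=2 groups=4 -> no
String 6 '{}{}{}{{}{}}': depth seq [1 0 1 0 1 0 1 2 1 2 1 0]
  -> pairs=6 depth=2 groups=4 -> no

Answer: no no yes no no no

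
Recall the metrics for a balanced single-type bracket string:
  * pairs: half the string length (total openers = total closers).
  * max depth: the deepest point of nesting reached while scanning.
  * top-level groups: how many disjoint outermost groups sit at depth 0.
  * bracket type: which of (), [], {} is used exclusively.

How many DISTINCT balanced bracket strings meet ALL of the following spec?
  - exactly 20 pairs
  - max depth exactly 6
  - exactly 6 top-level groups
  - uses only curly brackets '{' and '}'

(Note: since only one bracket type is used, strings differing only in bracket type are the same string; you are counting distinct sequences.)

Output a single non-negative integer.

Answer: 51380595

Derivation:
Spec: pairs=20 depth=6 groups=6
Count(depth <= 6) = 206963286
Count(depth <= 5) = 155582691
Count(depth == 6) = 206963286 - 155582691 = 51380595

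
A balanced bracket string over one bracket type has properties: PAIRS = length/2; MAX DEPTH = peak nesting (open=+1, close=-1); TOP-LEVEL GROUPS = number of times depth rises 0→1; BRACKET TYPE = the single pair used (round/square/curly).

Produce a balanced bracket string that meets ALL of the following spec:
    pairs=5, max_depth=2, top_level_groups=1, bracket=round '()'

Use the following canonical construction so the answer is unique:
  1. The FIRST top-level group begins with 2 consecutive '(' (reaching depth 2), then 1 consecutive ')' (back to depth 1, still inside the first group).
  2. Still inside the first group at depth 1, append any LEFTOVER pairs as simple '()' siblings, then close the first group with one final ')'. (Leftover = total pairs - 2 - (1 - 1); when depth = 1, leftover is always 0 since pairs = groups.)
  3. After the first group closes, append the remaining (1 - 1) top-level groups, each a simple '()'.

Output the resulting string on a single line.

Spec: pairs=5 depth=2 groups=1
Leftover pairs = 5 - 2 - (1-1) = 3
First group: deep chain of depth 2 + 3 sibling pairs
Remaining 0 groups: simple '()' each

Answer: (()()()())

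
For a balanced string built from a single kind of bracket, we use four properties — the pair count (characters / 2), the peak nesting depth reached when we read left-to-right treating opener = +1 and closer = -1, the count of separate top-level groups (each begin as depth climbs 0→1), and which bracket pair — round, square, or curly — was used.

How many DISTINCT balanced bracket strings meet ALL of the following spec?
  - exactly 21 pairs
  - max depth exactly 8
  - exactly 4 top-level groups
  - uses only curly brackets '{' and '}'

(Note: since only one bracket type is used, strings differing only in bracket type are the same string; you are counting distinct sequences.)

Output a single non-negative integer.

Spec: pairs=21 depth=8 groups=4
Count(depth <= 8) = 2799662032
Count(depth <= 7) = 2477103296
Count(depth == 8) = 2799662032 - 2477103296 = 322558736

Answer: 322558736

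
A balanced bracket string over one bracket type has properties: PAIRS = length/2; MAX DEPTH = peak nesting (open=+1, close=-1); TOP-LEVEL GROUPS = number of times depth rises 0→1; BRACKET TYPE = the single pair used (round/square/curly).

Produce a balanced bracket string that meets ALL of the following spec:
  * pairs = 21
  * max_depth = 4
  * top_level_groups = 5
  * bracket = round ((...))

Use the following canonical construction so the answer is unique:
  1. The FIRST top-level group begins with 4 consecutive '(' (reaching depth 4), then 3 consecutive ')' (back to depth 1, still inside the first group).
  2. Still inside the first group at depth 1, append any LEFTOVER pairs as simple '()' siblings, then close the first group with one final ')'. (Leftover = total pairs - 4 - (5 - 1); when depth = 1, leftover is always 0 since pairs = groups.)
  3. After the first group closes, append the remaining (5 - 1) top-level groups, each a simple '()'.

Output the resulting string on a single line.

Answer: (((()))()()()()()()()()()()()()())()()()()

Derivation:
Spec: pairs=21 depth=4 groups=5
Leftover pairs = 21 - 4 - (5-1) = 13
First group: deep chain of depth 4 + 13 sibling pairs
Remaining 4 groups: simple '()' each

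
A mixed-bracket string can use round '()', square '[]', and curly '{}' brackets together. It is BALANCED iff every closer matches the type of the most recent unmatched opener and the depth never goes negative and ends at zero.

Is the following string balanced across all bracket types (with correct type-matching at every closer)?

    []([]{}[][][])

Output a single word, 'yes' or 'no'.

pos 0: push '['; stack = [
pos 1: ']' matches '['; pop; stack = (empty)
pos 2: push '('; stack = (
pos 3: push '['; stack = ([
pos 4: ']' matches '['; pop; stack = (
pos 5: push '{'; stack = ({
pos 6: '}' matches '{'; pop; stack = (
pos 7: push '['; stack = ([
pos 8: ']' matches '['; pop; stack = (
pos 9: push '['; stack = ([
pos 10: ']' matches '['; pop; stack = (
pos 11: push '['; stack = ([
pos 12: ']' matches '['; pop; stack = (
pos 13: ')' matches '('; pop; stack = (empty)
end: stack empty → VALID
Verdict: properly nested → yes

Answer: yes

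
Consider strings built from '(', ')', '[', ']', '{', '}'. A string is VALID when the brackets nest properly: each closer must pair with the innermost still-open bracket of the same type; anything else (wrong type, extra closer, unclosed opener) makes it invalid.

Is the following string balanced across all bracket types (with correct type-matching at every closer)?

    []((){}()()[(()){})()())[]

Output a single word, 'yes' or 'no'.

Answer: no

Derivation:
pos 0: push '['; stack = [
pos 1: ']' matches '['; pop; stack = (empty)
pos 2: push '('; stack = (
pos 3: push '('; stack = ((
pos 4: ')' matches '('; pop; stack = (
pos 5: push '{'; stack = ({
pos 6: '}' matches '{'; pop; stack = (
pos 7: push '('; stack = ((
pos 8: ')' matches '('; pop; stack = (
pos 9: push '('; stack = ((
pos 10: ')' matches '('; pop; stack = (
pos 11: push '['; stack = ([
pos 12: push '('; stack = ([(
pos 13: push '('; stack = ([((
pos 14: ')' matches '('; pop; stack = ([(
pos 15: ')' matches '('; pop; stack = ([
pos 16: push '{'; stack = ([{
pos 17: '}' matches '{'; pop; stack = ([
pos 18: saw closer ')' but top of stack is '[' (expected ']') → INVALID
Verdict: type mismatch at position 18: ')' closes '[' → no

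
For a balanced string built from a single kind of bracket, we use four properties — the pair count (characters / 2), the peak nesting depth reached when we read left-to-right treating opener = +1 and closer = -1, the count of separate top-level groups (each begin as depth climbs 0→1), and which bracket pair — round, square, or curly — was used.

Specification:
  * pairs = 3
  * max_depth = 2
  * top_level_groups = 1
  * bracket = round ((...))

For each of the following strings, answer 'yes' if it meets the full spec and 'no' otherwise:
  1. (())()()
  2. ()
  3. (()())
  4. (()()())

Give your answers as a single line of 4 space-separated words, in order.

Answer: no no yes no

Derivation:
String 1 '(())()()': depth seq [1 2 1 0 1 0 1 0]
  -> pairs=4 depth=2 groups=3 -> no
String 2 '()': depth seq [1 0]
  -> pairs=1 depth=1 groups=1 -> no
String 3 '(()())': depth seq [1 2 1 2 1 0]
  -> pairs=3 depth=2 groups=1 -> yes
String 4 '(()()())': depth seq [1 2 1 2 1 2 1 0]
  -> pairs=4 depth=2 groups=1 -> no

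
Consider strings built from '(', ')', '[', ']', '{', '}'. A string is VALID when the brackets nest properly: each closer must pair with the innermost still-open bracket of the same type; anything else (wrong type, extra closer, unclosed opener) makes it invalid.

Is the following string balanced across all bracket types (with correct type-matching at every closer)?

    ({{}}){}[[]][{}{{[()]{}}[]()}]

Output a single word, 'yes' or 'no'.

Answer: yes

Derivation:
pos 0: push '('; stack = (
pos 1: push '{'; stack = ({
pos 2: push '{'; stack = ({{
pos 3: '}' matches '{'; pop; stack = ({
pos 4: '}' matches '{'; pop; stack = (
pos 5: ')' matches '('; pop; stack = (empty)
pos 6: push '{'; stack = {
pos 7: '}' matches '{'; pop; stack = (empty)
pos 8: push '['; stack = [
pos 9: push '['; stack = [[
pos 10: ']' matches '['; pop; stack = [
pos 11: ']' matches '['; pop; stack = (empty)
pos 12: push '['; stack = [
pos 13: push '{'; stack = [{
pos 14: '}' matches '{'; pop; stack = [
pos 15: push '{'; stack = [{
pos 16: push '{'; stack = [{{
pos 17: push '['; stack = [{{[
pos 18: push '('; stack = [{{[(
pos 19: ')' matches '('; pop; stack = [{{[
pos 20: ']' matches '['; pop; stack = [{{
pos 21: push '{'; stack = [{{{
pos 22: '}' matches '{'; pop; stack = [{{
pos 23: '}' matches '{'; pop; stack = [{
pos 24: push '['; stack = [{[
pos 25: ']' matches '['; pop; stack = [{
pos 26: push '('; stack = [{(
pos 27: ')' matches '('; pop; stack = [{
pos 28: '}' matches '{'; pop; stack = [
pos 29: ']' matches '['; pop; stack = (empty)
end: stack empty → VALID
Verdict: properly nested → yes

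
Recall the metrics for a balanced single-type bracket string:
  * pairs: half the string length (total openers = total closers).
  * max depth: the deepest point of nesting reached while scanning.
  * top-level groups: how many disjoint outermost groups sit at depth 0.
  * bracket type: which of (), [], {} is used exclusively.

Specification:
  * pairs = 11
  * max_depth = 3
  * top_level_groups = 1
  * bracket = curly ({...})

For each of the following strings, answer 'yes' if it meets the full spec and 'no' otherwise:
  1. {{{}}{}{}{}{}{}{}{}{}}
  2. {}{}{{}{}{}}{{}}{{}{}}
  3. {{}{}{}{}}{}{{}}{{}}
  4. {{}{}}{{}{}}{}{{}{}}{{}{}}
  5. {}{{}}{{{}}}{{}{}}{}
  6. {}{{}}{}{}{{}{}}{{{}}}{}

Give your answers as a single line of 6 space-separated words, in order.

String 1 '{{{}}{}{}{}{}{}{}{}{}}': depth seq [1 2 3 2 1 2 1 2 1 2 1 2 1 2 1 2 1 2 1 2 1 0]
  -> pairs=11 depth=3 groups=1 -> yes
String 2 '{}{}{{}{}{}}{{}}{{}{}}': depth seq [1 0 1 0 1 2 1 2 1 2 1 0 1 2 1 0 1 2 1 2 1 0]
  -> pairs=11 depth=2 groups=5 -> no
String 3 '{{}{}{}{}}{}{{}}{{}}': depth seq [1 2 1 2 1 2 1 2 1 0 1 0 1 2 1 0 1 2 1 0]
  -> pairs=10 depth=2 groups=4 -> no
String 4 '{{}{}}{{}{}}{}{{}{}}{{}{}}': depth seq [1 2 1 2 1 0 1 2 1 2 1 0 1 0 1 2 1 2 1 0 1 2 1 2 1 0]
  -> pairs=13 depth=2 groups=5 -> no
String 5 '{}{{}}{{{}}}{{}{}}{}': depth seq [1 0 1 2 1 0 1 2 3 2 1 0 1 2 1 2 1 0 1 0]
  -> pairs=10 depth=3 groups=5 -> no
String 6 '{}{{}}{}{}{{}{}}{{{}}}{}': depth seq [1 0 1 2 1 0 1 0 1 0 1 2 1 2 1 0 1 2 3 2 1 0 1 0]
  -> pairs=12 depth=3 groups=7 -> no

Answer: yes no no no no no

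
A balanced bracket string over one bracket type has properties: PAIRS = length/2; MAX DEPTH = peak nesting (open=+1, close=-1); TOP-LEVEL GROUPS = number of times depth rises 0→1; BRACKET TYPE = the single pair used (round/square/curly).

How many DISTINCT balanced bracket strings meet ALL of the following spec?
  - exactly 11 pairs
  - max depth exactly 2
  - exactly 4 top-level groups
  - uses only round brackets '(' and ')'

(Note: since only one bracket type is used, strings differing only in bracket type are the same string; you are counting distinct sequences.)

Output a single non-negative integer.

Answer: 120

Derivation:
Spec: pairs=11 depth=2 groups=4
Count(depth <= 2) = 120
Count(depth <= 1) = 0
Count(depth == 2) = 120 - 0 = 120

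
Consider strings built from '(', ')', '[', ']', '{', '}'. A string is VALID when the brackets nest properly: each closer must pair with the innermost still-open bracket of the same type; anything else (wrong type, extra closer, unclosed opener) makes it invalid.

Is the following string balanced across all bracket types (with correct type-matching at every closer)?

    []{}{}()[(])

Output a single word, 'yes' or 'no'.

pos 0: push '['; stack = [
pos 1: ']' matches '['; pop; stack = (empty)
pos 2: push '{'; stack = {
pos 3: '}' matches '{'; pop; stack = (empty)
pos 4: push '{'; stack = {
pos 5: '}' matches '{'; pop; stack = (empty)
pos 6: push '('; stack = (
pos 7: ')' matches '('; pop; stack = (empty)
pos 8: push '['; stack = [
pos 9: push '('; stack = [(
pos 10: saw closer ']' but top of stack is '(' (expected ')') → INVALID
Verdict: type mismatch at position 10: ']' closes '(' → no

Answer: no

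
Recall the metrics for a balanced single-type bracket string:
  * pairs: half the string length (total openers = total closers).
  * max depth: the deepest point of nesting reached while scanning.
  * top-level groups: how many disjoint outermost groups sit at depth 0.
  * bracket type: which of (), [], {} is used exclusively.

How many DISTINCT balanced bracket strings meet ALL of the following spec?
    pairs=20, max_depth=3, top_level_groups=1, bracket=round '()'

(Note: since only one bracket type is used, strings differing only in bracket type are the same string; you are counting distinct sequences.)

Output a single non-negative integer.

Answer: 262143

Derivation:
Spec: pairs=20 depth=3 groups=1
Count(depth <= 3) = 262144
Count(depth <= 2) = 1
Count(depth == 3) = 262144 - 1 = 262143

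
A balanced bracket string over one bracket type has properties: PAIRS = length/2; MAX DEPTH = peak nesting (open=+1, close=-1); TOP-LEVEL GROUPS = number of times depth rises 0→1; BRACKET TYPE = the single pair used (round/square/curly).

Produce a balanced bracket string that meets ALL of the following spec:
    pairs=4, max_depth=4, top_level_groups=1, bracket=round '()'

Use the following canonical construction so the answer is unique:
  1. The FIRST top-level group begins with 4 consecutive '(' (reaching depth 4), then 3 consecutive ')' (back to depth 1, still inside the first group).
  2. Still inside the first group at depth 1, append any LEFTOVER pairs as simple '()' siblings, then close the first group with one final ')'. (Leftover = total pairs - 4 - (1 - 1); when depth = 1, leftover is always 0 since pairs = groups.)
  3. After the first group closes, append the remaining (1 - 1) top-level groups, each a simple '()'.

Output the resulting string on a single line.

Answer: (((())))

Derivation:
Spec: pairs=4 depth=4 groups=1
Leftover pairs = 4 - 4 - (1-1) = 0
First group: deep chain of depth 4 + 0 sibling pairs
Remaining 0 groups: simple '()' each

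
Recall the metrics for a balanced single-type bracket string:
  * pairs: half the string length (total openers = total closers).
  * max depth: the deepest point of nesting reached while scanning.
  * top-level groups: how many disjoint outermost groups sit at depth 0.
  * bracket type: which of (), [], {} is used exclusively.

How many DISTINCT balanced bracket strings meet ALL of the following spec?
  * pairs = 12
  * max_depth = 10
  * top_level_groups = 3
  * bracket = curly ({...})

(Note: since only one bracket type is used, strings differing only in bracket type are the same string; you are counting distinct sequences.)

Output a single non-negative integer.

Answer: 3

Derivation:
Spec: pairs=12 depth=10 groups=3
Count(depth <= 10) = 41990
Count(depth <= 9) = 41987
Count(depth == 10) = 41990 - 41987 = 3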